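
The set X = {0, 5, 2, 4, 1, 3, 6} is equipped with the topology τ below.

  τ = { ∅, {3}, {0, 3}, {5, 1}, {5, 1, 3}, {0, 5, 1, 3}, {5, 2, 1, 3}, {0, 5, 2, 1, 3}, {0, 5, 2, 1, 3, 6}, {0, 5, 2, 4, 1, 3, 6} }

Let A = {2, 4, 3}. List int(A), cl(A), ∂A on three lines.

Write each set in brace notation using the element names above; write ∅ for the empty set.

U open, U⊆A: ∅, {3}. int(A) = ⋃ = {3}
X∖A={0, 5, 1, 6}, int(X∖A)={5, 1}, hence cl(A)={0, 2, 4, 3, 6}
∂A: remove int from cl → {0, 2, 4, 6}

int(A) = {3}
cl(A)  = {0, 2, 4, 3, 6}
∂A     = {0, 2, 4, 6}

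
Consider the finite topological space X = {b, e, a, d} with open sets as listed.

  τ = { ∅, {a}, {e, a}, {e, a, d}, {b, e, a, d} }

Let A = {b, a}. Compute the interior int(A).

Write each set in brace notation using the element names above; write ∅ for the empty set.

{a}

open subsets of A: ∅, {a}; so int(A) = {a}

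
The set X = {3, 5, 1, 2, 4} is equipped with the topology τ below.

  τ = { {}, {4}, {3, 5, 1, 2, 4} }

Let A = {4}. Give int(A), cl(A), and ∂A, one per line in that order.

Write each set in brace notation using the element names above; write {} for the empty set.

U open, U⊆A: {}, {4}. int(A) = ⋃ = {4}
X∖A={3, 5, 1, 2}, int(X∖A)={}, hence cl(A)={3, 5, 1, 2, 4}
∂A: remove int from cl → {3, 5, 1, 2}

int(A) = {4}
cl(A)  = {3, 5, 1, 2, 4}
∂A     = {3, 5, 1, 2}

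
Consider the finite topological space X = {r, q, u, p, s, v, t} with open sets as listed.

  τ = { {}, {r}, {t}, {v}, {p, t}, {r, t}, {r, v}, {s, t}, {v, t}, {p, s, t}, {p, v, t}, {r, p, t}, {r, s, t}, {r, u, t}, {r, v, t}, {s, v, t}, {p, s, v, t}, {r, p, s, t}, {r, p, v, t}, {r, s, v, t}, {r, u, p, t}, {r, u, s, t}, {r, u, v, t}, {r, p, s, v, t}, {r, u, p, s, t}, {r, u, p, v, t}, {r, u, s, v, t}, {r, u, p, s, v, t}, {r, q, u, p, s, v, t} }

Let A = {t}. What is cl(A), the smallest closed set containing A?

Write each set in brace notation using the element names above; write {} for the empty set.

{q, u, p, s, t}

complement {r, q, u, p, s, v}; its interior {r, v}; cl(A) = X∖{r, v} = {q, u, p, s, t}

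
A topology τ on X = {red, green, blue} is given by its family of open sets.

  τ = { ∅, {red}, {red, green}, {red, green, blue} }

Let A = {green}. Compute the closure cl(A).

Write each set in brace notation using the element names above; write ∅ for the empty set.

complement {red, blue}; its interior {red}; cl(A) = X∖{red} = {green, blue}

{green, blue}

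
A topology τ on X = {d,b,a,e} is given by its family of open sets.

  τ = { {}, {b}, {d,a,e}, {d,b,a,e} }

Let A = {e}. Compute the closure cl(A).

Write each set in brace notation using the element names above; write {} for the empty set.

cl via duality: int({d,b,a}) = {b}, so X∖{b} = {d,a,e}

{d,a,e}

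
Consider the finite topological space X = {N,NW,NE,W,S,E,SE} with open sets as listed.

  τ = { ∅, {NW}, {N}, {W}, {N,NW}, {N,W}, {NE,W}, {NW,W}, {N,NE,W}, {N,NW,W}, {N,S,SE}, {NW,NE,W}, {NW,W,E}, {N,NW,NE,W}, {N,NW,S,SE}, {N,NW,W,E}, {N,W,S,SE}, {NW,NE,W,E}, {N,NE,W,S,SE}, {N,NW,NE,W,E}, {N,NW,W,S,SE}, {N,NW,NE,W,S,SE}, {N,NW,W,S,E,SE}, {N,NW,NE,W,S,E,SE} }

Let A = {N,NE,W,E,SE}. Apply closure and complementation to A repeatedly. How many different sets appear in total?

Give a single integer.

8

cl via duality: int({NW,S}) = {NW}, so X∖{NW} = {N,NE,W,S,E,SE}
Write k for closure, c for complement:
  1. A     = {N,NE,W,E,SE}
  2. kA    = {N,NE,W,S,E,SE}
  3. cA    = {NW,S}
  4. ckA   = {NW}
  5. kcA   = {NW,S,E,SE}
  6. kckA  = {NW,E}
  7. ckcA  = {N,NE,W}
  8. ckckA = {N,NE,W,S,SE}
applying k or c yields no new set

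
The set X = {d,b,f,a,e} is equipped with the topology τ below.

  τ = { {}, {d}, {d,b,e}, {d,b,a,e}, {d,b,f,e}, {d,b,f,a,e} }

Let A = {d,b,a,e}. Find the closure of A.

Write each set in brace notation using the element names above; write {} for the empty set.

complement {f}; its interior {}; cl(A) = X∖{} = {d,b,f,a,e}

{d,b,f,a,e}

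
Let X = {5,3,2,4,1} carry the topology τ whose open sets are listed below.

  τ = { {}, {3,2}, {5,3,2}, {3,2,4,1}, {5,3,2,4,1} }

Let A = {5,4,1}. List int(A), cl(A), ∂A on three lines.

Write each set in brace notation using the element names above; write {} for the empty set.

int(A) = {}
cl(A)  = {5,4,1}
∂A     = {5,4,1}

interior: largest open inside A is {} (from {})
cl via duality: int({3,2}) = {3,2}, so X∖{3,2} = {5,4,1}
cl∖int = {5,4,1}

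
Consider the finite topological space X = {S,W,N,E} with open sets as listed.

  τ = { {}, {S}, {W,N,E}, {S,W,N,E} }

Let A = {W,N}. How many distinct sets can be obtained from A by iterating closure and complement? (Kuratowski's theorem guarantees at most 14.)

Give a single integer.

X∖A={S,E}, int(X∖A)={S}, hence cl(A)={W,N,E}
Orbit (k=closure, c=complement):
  1. A     = {W,N}
  2. kA    = {W,N,E}
  3. cA    = {S,E}
  4. ckA   = {S}
  5. kcA   = {S,W,N,E}
  6. ckcA  = {}
(closed under both — stop)

6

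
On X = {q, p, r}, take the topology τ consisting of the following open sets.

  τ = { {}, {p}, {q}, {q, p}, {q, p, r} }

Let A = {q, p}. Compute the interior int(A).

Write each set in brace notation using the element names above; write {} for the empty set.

{q, p}

open subsets of A: {}, {q}, {p}, {q, p}; so int(A) = {q, p}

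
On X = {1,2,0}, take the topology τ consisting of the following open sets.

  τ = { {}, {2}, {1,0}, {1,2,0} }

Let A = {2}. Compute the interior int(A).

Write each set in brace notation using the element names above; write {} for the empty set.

{2}

open subsets of A: {}, {2}; so int(A) = {2}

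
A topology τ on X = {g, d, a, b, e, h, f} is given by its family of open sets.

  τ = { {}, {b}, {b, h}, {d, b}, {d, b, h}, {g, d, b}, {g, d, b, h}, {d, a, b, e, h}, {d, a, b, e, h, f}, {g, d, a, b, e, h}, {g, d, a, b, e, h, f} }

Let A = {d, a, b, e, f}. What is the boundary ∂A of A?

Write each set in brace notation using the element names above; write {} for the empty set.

interior: largest open inside A is {d, b} (from {}, {b}, {d, b})
cl via duality: int({g, h}) = {}, so X∖{} = {g, d, a, b, e, h, f}
cl∖int = {g, a, e, h, f}

{g, a, e, h, f}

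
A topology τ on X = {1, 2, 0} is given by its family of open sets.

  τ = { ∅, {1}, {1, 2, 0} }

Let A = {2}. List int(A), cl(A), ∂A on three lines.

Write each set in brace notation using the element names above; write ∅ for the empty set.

int(A) = ∅
cl(A)  = {2, 0}
∂A     = {2, 0}

opens ⊆ A: ∅; union → int = ∅
complement {1, 0}; its interior {1}; cl(A) = X∖{1} = {2, 0}
boundary = {2, 0} ∖ ∅ = {2, 0}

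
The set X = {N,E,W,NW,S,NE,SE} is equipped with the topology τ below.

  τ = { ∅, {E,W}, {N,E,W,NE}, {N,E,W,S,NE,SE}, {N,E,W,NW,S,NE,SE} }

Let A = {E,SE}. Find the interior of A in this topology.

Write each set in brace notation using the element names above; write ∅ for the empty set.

∅

U open, U⊆A: ∅. int(A) = ⋃ = ∅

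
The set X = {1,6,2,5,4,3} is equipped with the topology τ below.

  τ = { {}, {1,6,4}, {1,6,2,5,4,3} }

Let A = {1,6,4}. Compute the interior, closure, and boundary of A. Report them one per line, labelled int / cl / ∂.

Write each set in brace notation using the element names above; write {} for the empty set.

opens ⊆ A: {}, {1,6,4}; union → int = {1,6,4}
complement {2,5,3}; its interior {}; cl(A) = X∖{} = {1,6,2,5,4,3}
boundary = {1,6,2,5,4,3} ∖ {1,6,4} = {2,5,3}

int(A) = {1,6,4}
cl(A)  = {1,6,2,5,4,3}
∂A     = {2,5,3}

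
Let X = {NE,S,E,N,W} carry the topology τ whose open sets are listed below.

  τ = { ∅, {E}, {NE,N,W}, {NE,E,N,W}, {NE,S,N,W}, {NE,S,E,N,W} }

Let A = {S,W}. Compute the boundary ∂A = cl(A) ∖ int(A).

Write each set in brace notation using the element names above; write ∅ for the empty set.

{NE,S,N,W}

open subsets of A: ∅; so int(A) = ∅
closure: X∖int(X∖A) = X∖{E} = {NE,S,N,W}
∂A = {NE,S,N,W} minus ∅ = {NE,S,N,W}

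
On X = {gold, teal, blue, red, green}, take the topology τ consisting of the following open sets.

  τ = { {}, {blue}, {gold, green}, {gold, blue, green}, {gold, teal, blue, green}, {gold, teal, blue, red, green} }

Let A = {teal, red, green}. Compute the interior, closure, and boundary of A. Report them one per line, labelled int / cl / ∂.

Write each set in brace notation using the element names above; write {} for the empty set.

U open, U⊆A: {}. int(A) = ⋃ = {}
X∖A={gold, blue}, int(X∖A)={blue}, hence cl(A)={gold, teal, red, green}
∂A: remove int from cl → {gold, teal, red, green}

int(A) = {}
cl(A)  = {gold, teal, red, green}
∂A     = {gold, teal, red, green}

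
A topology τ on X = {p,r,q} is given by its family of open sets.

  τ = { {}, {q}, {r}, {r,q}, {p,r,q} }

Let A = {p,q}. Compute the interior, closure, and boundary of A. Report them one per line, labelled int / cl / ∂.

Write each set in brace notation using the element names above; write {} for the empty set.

int(A) = {q}
cl(A)  = {p,q}
∂A     = {p}

U open, U⊆A: {}, {q}. int(A) = ⋃ = {q}
X∖A={r}, int(X∖A)={r}, hence cl(A)={p,q}
∂A: remove int from cl → {p}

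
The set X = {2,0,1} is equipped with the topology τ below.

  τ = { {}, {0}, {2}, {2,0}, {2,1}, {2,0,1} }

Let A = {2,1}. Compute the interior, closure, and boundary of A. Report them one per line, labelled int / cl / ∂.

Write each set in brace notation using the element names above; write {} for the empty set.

interior: largest open inside A is {2,1} (from {}, {2}, {2,1})
cl via duality: int({0}) = {0}, so X∖{0} = {2,1}
cl∖int = {}

int(A) = {2,1}
cl(A)  = {2,1}
∂A     = {}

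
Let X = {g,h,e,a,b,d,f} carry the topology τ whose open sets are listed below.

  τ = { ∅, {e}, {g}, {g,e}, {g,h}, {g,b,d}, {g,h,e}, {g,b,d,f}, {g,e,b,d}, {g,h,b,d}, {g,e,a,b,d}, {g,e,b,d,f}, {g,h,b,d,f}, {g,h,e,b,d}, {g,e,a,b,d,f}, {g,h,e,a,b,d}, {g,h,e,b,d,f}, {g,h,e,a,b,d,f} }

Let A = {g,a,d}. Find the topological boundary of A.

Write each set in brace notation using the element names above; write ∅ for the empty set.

{h,a,b,d,f}

opens ⊆ A: ∅, {g}; union → int = {g}
complement {h,e,b,f}; its interior {e}; cl(A) = X∖{e} = {g,h,a,b,d,f}
boundary = {g,h,a,b,d,f} ∖ {g} = {h,a,b,d,f}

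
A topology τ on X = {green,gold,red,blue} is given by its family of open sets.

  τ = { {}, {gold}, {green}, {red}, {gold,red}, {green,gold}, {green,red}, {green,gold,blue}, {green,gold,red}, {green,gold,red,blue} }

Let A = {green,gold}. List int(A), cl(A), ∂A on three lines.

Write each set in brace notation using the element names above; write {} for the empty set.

int(A) = {green,gold}
cl(A)  = {green,gold,blue}
∂A     = {blue}

open subsets of A: {}, {gold}, {green}, {green,gold}; so int(A) = {green,gold}
closure: X∖int(X∖A) = X∖{red} = {green,gold,blue}
∂A = {green,gold,blue} minus {green,gold} = {blue}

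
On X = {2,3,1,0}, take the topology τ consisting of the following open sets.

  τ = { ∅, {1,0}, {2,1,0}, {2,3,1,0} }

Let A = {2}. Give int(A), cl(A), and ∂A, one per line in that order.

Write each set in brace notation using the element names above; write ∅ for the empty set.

int(A) = ∅
cl(A)  = {2,3}
∂A     = {2,3}

U open, U⊆A: ∅. int(A) = ⋃ = ∅
X∖A={3,1,0}, int(X∖A)={1,0}, hence cl(A)={2,3}
∂A: remove int from cl → {2,3}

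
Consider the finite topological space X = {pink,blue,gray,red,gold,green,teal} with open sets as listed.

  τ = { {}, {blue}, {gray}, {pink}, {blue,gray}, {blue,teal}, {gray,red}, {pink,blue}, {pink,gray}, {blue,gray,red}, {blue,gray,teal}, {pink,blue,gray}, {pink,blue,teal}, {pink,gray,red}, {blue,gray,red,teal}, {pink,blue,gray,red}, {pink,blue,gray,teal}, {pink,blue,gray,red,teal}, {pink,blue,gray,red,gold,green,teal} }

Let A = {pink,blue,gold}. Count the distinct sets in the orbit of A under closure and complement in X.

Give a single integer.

closure: X∖int(X∖A) = X∖{gray,red} = {pink,blue,gold,green,teal}
Let k=closure and c=complement:
  1. A     = {pink,blue,gold}
  2. kA    = {pink,blue,gold,green,teal}
  3. cA    = {gray,red,green,teal}
  4. ckA   = {gray,red}
  5. kcA   = {gray,red,gold,green,teal}
  6. kckA  = {gray,red,gold,green}
  7. ckcA  = {pink,blue}
  8. ckckA = {pink,blue,teal}
— saturated at 8

8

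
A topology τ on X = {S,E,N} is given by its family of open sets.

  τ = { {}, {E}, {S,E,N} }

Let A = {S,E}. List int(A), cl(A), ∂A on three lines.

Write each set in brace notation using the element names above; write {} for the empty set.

int(A) = {E}
cl(A)  = {S,E,N}
∂A     = {S,N}

U open, U⊆A: {}, {E}. int(A) = ⋃ = {E}
X∖A={N}, int(X∖A)={}, hence cl(A)={S,E,N}
∂A: remove int from cl → {S,N}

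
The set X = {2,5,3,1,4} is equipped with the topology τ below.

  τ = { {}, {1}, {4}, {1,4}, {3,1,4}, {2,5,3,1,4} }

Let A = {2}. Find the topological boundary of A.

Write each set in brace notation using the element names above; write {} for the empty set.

opens ⊆ A: {}; union → int = {}
complement {5,3,1,4}; its interior {3,1,4}; cl(A) = X∖{3,1,4} = {2,5}
boundary = {2,5} ∖ {} = {2,5}

{2,5}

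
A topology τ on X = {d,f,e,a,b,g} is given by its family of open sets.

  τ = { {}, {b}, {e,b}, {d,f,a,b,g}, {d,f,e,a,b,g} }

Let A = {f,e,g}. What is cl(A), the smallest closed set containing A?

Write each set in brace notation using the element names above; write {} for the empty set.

complement {d,a,b}; its interior {b}; cl(A) = X∖{b} = {d,f,e,a,g}

{d,f,e,a,g}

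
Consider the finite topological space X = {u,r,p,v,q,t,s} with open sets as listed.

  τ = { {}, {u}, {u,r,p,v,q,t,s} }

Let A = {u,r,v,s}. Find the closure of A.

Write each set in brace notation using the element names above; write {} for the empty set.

complement {p,q,t}; its interior {}; cl(A) = X∖{} = {u,r,p,v,q,t,s}

{u,r,p,v,q,t,s}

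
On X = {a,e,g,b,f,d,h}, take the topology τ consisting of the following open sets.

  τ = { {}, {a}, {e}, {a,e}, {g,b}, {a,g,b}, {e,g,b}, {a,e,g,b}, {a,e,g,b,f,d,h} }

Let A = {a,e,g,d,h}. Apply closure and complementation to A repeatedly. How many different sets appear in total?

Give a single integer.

complement {b,f}; its interior {}; cl(A) = X∖{} = {a,e,g,b,f,d,h}
With k = closure, c = complement:
  1. A     = {a,e,g,d,h}
  2. kA    = {a,e,g,b,f,d,h}
  3. cA    = {b,f}
  4. ckA   = {}
  5. kcA   = {g,b,f,d,h}
  6. ckcA  = {a,e}
  7. kckcA = {a,e,f,d,h}
  8. ckckcA = {g,b}
k, c of each give nothing new

8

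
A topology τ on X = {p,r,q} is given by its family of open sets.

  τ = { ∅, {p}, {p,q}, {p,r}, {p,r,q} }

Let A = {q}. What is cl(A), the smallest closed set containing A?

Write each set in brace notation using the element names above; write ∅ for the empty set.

{q}

X∖A={p,r}, int(X∖A)={p,r}, hence cl(A)={q}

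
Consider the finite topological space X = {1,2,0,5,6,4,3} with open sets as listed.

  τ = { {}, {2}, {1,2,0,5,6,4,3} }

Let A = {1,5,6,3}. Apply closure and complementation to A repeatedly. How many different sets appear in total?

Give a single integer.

6

X∖A={2,0,4}, int(X∖A)={2}, hence cl(A)={1,0,5,6,4,3}
Orbit (k=closure, c=complement):
  1. A     = {1,5,6,3}
  2. kA    = {1,0,5,6,4,3}
  3. cA    = {2,0,4}
  4. ckA   = {2}
  5. kcA   = {1,2,0,5,6,4,3}
  6. ckcA  = {}
(closed under both — stop)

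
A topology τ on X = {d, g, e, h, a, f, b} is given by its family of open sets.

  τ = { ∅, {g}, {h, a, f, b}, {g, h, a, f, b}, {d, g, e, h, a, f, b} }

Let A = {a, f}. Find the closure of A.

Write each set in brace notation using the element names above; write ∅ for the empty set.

complement {d, g, e, h, b}; its interior {g}; cl(A) = X∖{g} = {d, e, h, a, f, b}

{d, e, h, a, f, b}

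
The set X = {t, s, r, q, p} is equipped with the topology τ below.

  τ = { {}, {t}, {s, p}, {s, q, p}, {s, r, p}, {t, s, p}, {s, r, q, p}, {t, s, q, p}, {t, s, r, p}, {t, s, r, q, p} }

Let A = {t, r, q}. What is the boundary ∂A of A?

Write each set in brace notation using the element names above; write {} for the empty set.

{r, q}

opens ⊆ A: {}, {t}; union → int = {t}
complement {s, p}; its interior {s, p}; cl(A) = X∖{s, p} = {t, r, q}
boundary = {t, r, q} ∖ {t} = {r, q}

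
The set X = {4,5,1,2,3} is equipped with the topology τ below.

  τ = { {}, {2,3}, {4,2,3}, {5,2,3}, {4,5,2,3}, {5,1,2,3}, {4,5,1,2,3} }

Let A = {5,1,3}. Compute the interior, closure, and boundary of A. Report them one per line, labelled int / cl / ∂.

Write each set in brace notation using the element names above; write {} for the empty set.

U open, U⊆A: {}. int(A) = ⋃ = {}
X∖A={4,2}, int(X∖A)={}, hence cl(A)={4,5,1,2,3}
∂A: remove int from cl → {4,5,1,2,3}

int(A) = {}
cl(A)  = {4,5,1,2,3}
∂A     = {4,5,1,2,3}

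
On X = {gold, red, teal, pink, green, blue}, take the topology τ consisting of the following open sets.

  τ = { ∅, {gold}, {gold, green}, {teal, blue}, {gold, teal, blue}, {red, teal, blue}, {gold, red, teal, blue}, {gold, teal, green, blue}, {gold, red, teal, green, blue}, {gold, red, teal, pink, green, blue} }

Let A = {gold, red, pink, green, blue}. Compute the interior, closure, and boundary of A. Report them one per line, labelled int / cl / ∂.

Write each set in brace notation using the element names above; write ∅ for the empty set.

interior: largest open inside A is {gold, green} (from ∅, {gold}, {gold, green})
cl via duality: int({teal}) = ∅, so X∖∅ = {gold, red, teal, pink, green, blue}
cl∖int = {red, teal, pink, blue}

int(A) = {gold, green}
cl(A)  = {gold, red, teal, pink, green, blue}
∂A     = {red, teal, pink, blue}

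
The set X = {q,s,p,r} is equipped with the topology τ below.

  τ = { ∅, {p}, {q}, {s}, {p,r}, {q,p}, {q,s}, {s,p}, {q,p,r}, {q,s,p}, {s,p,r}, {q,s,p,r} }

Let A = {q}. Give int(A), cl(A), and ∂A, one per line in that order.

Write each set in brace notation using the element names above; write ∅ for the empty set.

U open, U⊆A: ∅, {q}. int(A) = ⋃ = {q}
X∖A={s,p,r}, int(X∖A)={s,p,r}, hence cl(A)={q}
∂A: remove int from cl → ∅

int(A) = {q}
cl(A)  = {q}
∂A     = ∅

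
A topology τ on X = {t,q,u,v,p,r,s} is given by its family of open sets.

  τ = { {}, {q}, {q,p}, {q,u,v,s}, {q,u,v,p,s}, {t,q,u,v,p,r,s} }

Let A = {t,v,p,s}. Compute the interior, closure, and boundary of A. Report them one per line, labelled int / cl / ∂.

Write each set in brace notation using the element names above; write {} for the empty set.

int(A) = {}
cl(A)  = {t,u,v,p,r,s}
∂A     = {t,u,v,p,r,s}

open subsets of A: {}; so int(A) = {}
closure: X∖int(X∖A) = X∖{q} = {t,u,v,p,r,s}
∂A = {t,u,v,p,r,s} minus {} = {t,u,v,p,r,s}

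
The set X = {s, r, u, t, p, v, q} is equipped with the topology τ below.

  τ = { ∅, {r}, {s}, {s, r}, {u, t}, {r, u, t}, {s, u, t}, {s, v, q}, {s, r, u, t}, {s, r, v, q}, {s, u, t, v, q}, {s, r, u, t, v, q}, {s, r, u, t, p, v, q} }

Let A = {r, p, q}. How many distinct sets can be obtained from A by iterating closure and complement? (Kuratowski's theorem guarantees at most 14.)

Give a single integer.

8

cl via duality: int({s, u, t, v}) = {s, u, t}, so X∖{s, u, t} = {r, p, v, q}
Write k for closure, c for complement:
  1. A     = {r, p, q}
  2. kA    = {r, p, v, q}
  3. cA    = {s, u, t, v}
  4. ckA   = {s, u, t}
  5. kcA   = {s, u, t, p, v, q}
  6. ckcA  = {r}
  7. kckcA = {r, p}
  8. ckckcA = {s, u, t, v, q}
applying k or c yields no new set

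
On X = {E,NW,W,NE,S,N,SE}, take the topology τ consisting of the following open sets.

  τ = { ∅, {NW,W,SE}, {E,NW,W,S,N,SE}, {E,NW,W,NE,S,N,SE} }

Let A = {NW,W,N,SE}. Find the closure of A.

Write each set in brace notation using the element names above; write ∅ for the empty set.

cl via duality: int({E,NE,S}) = ∅, so X∖∅ = {E,NW,W,NE,S,N,SE}

{E,NW,W,NE,S,N,SE}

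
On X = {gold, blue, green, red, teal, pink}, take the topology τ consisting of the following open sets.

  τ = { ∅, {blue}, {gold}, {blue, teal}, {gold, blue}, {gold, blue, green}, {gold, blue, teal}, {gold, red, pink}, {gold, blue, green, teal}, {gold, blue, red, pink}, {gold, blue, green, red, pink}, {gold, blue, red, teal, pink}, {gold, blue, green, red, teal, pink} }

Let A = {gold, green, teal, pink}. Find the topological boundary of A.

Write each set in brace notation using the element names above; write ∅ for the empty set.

open subsets of A: ∅, {gold}; so int(A) = {gold}
closure: X∖int(X∖A) = X∖{blue} = {gold, green, red, teal, pink}
∂A = {gold, green, red, teal, pink} minus {gold} = {green, red, teal, pink}

{green, red, teal, pink}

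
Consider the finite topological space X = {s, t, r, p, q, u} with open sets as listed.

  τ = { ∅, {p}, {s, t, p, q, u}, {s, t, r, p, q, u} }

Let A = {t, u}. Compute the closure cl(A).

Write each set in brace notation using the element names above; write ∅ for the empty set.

{s, t, r, q, u}

closure: X∖int(X∖A) = X∖{p} = {s, t, r, q, u}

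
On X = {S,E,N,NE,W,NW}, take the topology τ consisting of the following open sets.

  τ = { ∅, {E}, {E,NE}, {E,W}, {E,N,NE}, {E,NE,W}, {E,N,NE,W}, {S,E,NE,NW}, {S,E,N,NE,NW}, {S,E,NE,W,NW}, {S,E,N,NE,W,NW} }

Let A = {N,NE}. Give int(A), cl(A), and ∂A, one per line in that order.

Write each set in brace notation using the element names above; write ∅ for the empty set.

interior: largest open inside A is ∅ (from ∅)
cl via duality: int({S,E,W,NW}) = {E,W}, so X∖{E,W} = {S,N,NE,NW}
cl∖int = {S,N,NE,NW}

int(A) = ∅
cl(A)  = {S,N,NE,NW}
∂A     = {S,N,NE,NW}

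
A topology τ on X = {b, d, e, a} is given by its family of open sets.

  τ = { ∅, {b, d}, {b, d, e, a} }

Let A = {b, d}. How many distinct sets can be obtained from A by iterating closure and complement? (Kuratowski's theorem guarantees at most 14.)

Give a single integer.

4

cl via duality: int({e, a}) = ∅, so X∖∅ = {b, d, e, a}
Write k for closure, c for complement:
  1. A     = {b, d}
  2. kA    = {b, d, e, a}
  3. cA    = {e, a}
  4. ckA   = ∅
applying k or c yields no new set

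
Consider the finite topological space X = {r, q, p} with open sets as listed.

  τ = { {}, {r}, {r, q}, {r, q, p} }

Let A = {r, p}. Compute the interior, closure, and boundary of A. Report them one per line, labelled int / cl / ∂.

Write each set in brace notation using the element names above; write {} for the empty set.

interior: largest open inside A is {r} (from {}, {r})
cl via duality: int({q}) = {}, so X∖{} = {r, q, p}
cl∖int = {q, p}

int(A) = {r}
cl(A)  = {r, q, p}
∂A     = {q, p}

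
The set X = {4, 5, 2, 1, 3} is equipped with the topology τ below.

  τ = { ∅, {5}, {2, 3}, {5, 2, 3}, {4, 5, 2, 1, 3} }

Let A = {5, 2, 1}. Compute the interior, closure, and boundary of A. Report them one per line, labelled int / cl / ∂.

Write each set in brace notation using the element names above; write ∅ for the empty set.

U open, U⊆A: ∅, {5}. int(A) = ⋃ = {5}
X∖A={4, 3}, int(X∖A)=∅, hence cl(A)={4, 5, 2, 1, 3}
∂A: remove int from cl → {4, 2, 1, 3}

int(A) = {5}
cl(A)  = {4, 5, 2, 1, 3}
∂A     = {4, 2, 1, 3}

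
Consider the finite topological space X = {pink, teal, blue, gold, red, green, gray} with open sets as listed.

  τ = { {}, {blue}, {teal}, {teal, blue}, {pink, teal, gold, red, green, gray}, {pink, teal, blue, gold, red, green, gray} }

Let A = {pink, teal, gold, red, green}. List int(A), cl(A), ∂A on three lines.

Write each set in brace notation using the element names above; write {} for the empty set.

int(A) = {teal}
cl(A)  = {pink, teal, gold, red, green, gray}
∂A     = {pink, gold, red, green, gray}

opens ⊆ A: {}, {teal}; union → int = {teal}
complement {blue, gray}; its interior {blue}; cl(A) = X∖{blue} = {pink, teal, gold, red, green, gray}
boundary = {pink, teal, gold, red, green, gray} ∖ {teal} = {pink, gold, red, green, gray}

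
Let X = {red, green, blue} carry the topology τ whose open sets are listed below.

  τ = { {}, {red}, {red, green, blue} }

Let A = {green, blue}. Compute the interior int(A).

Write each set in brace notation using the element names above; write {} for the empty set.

opens ⊆ A: {}; union → int = {}

{}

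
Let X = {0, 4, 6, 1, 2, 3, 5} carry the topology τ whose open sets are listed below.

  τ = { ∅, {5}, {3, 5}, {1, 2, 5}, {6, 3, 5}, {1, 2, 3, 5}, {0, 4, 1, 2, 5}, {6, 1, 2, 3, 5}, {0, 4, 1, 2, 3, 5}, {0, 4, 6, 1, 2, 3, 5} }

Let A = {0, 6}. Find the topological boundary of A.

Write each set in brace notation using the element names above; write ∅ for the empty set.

interior: largest open inside A is ∅ (from ∅)
cl via duality: int({4, 1, 2, 3, 5}) = {1, 2, 3, 5}, so X∖{1, 2, 3, 5} = {0, 4, 6}
cl∖int = {0, 4, 6}

{0, 4, 6}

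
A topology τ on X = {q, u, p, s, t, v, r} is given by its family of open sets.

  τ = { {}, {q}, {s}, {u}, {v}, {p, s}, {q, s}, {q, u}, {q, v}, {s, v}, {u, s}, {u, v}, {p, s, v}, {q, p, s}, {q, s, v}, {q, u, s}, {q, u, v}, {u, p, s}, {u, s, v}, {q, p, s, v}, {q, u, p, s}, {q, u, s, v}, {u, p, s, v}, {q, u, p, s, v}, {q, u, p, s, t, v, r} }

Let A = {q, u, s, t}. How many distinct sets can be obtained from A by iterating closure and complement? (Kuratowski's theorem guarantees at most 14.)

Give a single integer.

8

complement {p, v, r}; its interior {v}; cl(A) = X∖{v} = {q, u, p, s, t, r}
With k = closure, c = complement:
  1. A     = {q, u, s, t}
  2. kA    = {q, u, p, s, t, r}
  3. cA    = {p, v, r}
  4. ckA   = {v}
  5. kcA   = {p, t, v, r}
  6. kckA  = {t, v, r}
  7. ckcA  = {q, u, s}
  8. ckckA = {q, u, p, s}
k, c of each give nothing new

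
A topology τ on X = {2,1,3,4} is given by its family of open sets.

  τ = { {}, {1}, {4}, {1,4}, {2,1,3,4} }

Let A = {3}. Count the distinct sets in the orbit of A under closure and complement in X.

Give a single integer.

6

X∖A={2,1,4}, int(X∖A)={1,4}, hence cl(A)={2,3}
Orbit (k=closure, c=complement):
  1. A     = {3}
  2. kA    = {2,3}
  3. cA    = {2,1,4}
  4. ckA   = {1,4}
  5. kcA   = {2,1,3,4}
  6. ckcA  = {}
(closed under both — stop)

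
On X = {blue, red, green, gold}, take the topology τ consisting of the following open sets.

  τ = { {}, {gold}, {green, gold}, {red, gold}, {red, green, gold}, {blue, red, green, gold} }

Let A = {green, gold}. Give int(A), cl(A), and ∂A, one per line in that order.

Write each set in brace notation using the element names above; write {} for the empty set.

opens ⊆ A: {}, {gold}, {green, gold}; union → int = {green, gold}
complement {blue, red}; its interior {}; cl(A) = X∖{} = {blue, red, green, gold}
boundary = {blue, red, green, gold} ∖ {green, gold} = {blue, red}

int(A) = {green, gold}
cl(A)  = {blue, red, green, gold}
∂A     = {blue, red}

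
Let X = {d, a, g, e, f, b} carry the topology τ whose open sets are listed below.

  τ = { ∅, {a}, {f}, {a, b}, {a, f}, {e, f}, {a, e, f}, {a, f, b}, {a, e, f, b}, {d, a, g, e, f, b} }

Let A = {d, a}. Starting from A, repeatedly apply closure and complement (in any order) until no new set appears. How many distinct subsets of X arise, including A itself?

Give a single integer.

8

X∖A={g, e, f, b}, int(X∖A)={e, f}, hence cl(A)={d, a, g, b}
Orbit (k=closure, c=complement):
  1. A     = {d, a}
  2. kA    = {d, a, g, b}
  3. cA    = {g, e, f, b}
  4. ckA   = {e, f}
  5. kcA   = {d, g, e, f, b}
  6. kckA  = {d, g, e, f}
  7. ckcA  = {a}
  8. ckckA = {a, b}
(closed under both — stop)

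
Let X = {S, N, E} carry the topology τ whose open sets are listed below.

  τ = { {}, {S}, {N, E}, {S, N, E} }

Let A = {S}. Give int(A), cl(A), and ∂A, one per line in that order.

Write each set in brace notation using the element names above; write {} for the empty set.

opens ⊆ A: {}, {S}; union → int = {S}
complement {N, E}; its interior {N, E}; cl(A) = X∖{N, E} = {S}
boundary = {S} ∖ {S} = {}

int(A) = {S}
cl(A)  = {S}
∂A     = {}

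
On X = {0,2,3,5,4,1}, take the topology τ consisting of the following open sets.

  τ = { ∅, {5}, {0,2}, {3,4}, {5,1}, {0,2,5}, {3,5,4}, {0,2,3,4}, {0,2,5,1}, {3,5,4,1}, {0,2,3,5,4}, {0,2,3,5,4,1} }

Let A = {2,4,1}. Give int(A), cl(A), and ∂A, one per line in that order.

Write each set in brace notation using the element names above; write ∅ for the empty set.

U open, U⊆A: ∅. int(A) = ⋃ = ∅
X∖A={0,3,5}, int(X∖A)={5}, hence cl(A)={0,2,3,4,1}
∂A: remove int from cl → {0,2,3,4,1}

int(A) = ∅
cl(A)  = {0,2,3,4,1}
∂A     = {0,2,3,4,1}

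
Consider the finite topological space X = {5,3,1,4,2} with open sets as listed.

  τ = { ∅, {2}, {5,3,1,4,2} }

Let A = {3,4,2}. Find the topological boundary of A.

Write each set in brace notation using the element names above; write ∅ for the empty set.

{5,3,1,4}

U open, U⊆A: ∅, {2}. int(A) = ⋃ = {2}
X∖A={5,1}, int(X∖A)=∅, hence cl(A)={5,3,1,4,2}
∂A: remove int from cl → {5,3,1,4}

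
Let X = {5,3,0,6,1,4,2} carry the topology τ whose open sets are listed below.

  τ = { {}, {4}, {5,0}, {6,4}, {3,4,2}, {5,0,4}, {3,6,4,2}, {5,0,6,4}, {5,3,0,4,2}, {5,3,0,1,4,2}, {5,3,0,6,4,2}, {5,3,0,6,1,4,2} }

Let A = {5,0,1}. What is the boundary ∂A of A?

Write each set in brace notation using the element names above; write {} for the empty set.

{1}

open subsets of A: {}, {5,0}; so int(A) = {5,0}
closure: X∖int(X∖A) = X∖{3,6,4,2} = {5,0,1}
∂A = {5,0,1} minus {5,0} = {1}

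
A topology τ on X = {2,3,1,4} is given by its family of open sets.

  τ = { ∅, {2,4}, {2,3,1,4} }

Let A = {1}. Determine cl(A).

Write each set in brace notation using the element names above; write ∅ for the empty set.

complement {2,3,4}; its interior {2,4}; cl(A) = X∖{2,4} = {3,1}

{3,1}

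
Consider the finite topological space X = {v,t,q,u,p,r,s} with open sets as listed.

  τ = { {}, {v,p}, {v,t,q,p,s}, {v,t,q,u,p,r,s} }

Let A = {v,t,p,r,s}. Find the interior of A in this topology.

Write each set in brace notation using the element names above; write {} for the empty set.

{v,p}

U open, U⊆A: {}, {v,p}. int(A) = ⋃ = {v,p}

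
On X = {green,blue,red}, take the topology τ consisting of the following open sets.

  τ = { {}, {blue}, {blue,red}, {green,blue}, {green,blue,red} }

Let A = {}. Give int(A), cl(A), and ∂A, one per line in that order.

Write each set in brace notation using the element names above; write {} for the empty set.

open subsets of A: {}; so int(A) = {}
closure: X∖int(X∖A) = X∖{green,blue,red} = {}
∂A = {} minus {} = {}

int(A) = {}
cl(A)  = {}
∂A     = {}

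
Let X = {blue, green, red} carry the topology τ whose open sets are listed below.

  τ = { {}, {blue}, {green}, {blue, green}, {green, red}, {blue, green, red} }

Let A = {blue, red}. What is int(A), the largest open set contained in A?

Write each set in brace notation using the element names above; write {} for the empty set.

interior: largest open inside A is {blue} (from {}, {blue})

{blue}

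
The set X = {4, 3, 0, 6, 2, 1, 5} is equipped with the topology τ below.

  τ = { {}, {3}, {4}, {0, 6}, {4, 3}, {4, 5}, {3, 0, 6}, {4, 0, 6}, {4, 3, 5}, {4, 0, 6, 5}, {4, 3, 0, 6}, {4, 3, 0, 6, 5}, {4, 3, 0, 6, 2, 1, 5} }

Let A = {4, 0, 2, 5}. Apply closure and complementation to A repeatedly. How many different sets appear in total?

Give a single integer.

closure: X∖int(X∖A) = X∖{3} = {4, 0, 6, 2, 1, 5}
Let k=closure and c=complement:
  1. A     = {4, 0, 2, 5}
  2. kA    = {4, 0, 6, 2, 1, 5}
  3. cA    = {3, 6, 1}
  4. ckA   = {3}
  5. kcA   = {3, 0, 6, 2, 1}
  6. kckA  = {3, 2, 1}
  7. ckcA  = {4, 5}
  8. ckckA = {4, 0, 6, 5}
  9. kckcA = {4, 2, 1, 5}
  10. ckckcA = {3, 0, 6}
— saturated at 10

10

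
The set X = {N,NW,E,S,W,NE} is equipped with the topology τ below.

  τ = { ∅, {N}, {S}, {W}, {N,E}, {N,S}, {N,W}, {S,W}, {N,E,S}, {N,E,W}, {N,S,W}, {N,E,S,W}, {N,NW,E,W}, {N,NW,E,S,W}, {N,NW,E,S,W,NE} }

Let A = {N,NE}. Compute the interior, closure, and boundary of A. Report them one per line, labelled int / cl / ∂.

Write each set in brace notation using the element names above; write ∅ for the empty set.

int(A) = {N}
cl(A)  = {N,NW,E,NE}
∂A     = {NW,E,NE}

open subsets of A: ∅, {N}; so int(A) = {N}
closure: X∖int(X∖A) = X∖{S,W} = {N,NW,E,NE}
∂A = {N,NW,E,NE} minus {N} = {NW,E,NE}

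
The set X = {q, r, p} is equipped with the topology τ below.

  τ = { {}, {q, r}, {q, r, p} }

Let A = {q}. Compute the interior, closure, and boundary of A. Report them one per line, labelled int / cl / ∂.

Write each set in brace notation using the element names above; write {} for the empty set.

opens ⊆ A: {}; union → int = {}
complement {r, p}; its interior {}; cl(A) = X∖{} = {q, r, p}
boundary = {q, r, p} ∖ {} = {q, r, p}

int(A) = {}
cl(A)  = {q, r, p}
∂A     = {q, r, p}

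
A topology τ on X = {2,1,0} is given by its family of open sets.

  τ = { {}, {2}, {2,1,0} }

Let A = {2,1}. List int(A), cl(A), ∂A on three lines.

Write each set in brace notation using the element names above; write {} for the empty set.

int(A) = {2}
cl(A)  = {2,1,0}
∂A     = {1,0}

U open, U⊆A: {}, {2}. int(A) = ⋃ = {2}
X∖A={0}, int(X∖A)={}, hence cl(A)={2,1,0}
∂A: remove int from cl → {1,0}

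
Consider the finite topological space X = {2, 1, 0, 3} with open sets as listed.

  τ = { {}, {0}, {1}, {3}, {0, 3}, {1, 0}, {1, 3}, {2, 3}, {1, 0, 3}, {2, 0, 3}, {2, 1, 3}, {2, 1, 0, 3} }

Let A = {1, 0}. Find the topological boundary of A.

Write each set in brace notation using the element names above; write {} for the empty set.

{}

interior: largest open inside A is {1, 0} (from {}, {0}, {1}, {1, 0})
cl via duality: int({2, 3}) = {2, 3}, so X∖{2, 3} = {1, 0}
cl∖int = {}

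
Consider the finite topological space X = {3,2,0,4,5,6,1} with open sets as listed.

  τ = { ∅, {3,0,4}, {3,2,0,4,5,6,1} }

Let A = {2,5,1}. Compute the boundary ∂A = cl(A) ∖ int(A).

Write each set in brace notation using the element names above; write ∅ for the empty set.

U open, U⊆A: ∅. int(A) = ⋃ = ∅
X∖A={3,0,4,6}, int(X∖A)={3,0,4}, hence cl(A)={2,5,6,1}
∂A: remove int from cl → {2,5,6,1}

{2,5,6,1}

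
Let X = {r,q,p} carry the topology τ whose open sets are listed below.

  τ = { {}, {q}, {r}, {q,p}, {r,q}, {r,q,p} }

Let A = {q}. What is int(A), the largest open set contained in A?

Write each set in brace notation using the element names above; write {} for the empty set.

{q}

open subsets of A: {}, {q}; so int(A) = {q}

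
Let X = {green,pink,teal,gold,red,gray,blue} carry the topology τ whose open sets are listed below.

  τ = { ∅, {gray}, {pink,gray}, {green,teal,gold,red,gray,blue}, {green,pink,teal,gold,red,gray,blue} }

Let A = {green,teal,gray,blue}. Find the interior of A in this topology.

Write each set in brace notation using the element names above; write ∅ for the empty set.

{gray}

open subsets of A: ∅, {gray}; so int(A) = {gray}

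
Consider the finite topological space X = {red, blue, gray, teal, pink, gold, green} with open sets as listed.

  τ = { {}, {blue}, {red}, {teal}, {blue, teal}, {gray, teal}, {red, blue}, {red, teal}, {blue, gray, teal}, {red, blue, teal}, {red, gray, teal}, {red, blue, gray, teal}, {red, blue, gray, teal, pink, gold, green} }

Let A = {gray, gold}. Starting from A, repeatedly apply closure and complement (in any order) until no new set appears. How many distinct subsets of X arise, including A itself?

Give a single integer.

6

closure: X∖int(X∖A) = X∖{red, blue, teal} = {gray, pink, gold, green}
Let k=closure and c=complement:
  1. A     = {gray, gold}
  2. kA    = {gray, pink, gold, green}
  3. cA    = {red, blue, teal, pink, green}
  4. ckA   = {red, blue, teal}
  5. kcA   = {red, blue, gray, teal, pink, gold, green}
  6. ckcA  = {}
— saturated at 6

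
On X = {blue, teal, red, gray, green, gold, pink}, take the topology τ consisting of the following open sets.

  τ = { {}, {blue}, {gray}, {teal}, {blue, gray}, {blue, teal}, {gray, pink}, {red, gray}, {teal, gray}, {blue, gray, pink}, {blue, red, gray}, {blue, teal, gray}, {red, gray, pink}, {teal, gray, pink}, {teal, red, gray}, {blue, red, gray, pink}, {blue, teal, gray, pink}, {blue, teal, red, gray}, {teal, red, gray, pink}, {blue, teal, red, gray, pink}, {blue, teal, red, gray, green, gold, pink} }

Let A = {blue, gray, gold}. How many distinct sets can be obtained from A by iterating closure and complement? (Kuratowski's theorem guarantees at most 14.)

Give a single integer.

8

complement {teal, red, green, pink}; its interior {teal}; cl(A) = X∖{teal} = {blue, red, gray, green, gold, pink}
With k = closure, c = complement:
  1. A     = {blue, gray, gold}
  2. kA    = {blue, red, gray, green, gold, pink}
  3. cA    = {teal, red, green, pink}
  4. ckA   = {teal}
  5. kcA   = {teal, red, green, gold, pink}
  6. kckA  = {teal, green, gold}
  7. ckcA  = {blue, gray}
  8. ckckA = {blue, red, gray, pink}
k, c of each give nothing new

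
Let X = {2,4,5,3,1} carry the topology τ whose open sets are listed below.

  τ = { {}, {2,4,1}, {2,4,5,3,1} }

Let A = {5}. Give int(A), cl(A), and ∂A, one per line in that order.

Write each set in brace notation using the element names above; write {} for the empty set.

int(A) = {}
cl(A)  = {5,3}
∂A     = {5,3}

opens ⊆ A: {}; union → int = {}
complement {2,4,3,1}; its interior {2,4,1}; cl(A) = X∖{2,4,1} = {5,3}
boundary = {5,3} ∖ {} = {5,3}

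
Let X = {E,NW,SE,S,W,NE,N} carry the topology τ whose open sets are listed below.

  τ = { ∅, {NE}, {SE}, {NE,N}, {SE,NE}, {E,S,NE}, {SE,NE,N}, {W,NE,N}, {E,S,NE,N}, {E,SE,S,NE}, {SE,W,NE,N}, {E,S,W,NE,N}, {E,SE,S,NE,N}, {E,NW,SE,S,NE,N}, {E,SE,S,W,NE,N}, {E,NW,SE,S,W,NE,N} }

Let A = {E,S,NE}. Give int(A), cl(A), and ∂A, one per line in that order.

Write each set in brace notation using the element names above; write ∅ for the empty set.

int(A) = {E,S,NE}
cl(A)  = {E,NW,S,W,NE,N}
∂A     = {NW,W,N}

U open, U⊆A: ∅, {NE}, {E,S,NE}. int(A) = ⋃ = {E,S,NE}
X∖A={NW,SE,W,N}, int(X∖A)={SE}, hence cl(A)={E,NW,S,W,NE,N}
∂A: remove int from cl → {NW,W,N}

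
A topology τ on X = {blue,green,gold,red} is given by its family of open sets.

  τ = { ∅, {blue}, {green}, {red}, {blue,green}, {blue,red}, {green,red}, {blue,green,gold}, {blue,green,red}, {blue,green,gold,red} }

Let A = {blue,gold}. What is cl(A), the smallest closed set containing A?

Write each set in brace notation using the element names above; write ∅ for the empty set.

closure: X∖int(X∖A) = X∖{green,red} = {blue,gold}

{blue,gold}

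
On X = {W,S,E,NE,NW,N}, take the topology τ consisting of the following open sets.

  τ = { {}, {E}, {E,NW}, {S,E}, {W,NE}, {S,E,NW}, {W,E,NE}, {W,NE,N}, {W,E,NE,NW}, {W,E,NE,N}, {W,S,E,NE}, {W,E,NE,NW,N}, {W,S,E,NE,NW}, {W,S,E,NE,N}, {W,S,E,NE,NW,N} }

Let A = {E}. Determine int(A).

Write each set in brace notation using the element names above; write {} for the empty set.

open subsets of A: {}, {E}; so int(A) = {E}

{E}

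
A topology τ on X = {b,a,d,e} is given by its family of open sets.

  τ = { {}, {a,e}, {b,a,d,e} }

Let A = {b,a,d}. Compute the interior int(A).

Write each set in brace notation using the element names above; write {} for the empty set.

open subsets of A: {}; so int(A) = {}

{}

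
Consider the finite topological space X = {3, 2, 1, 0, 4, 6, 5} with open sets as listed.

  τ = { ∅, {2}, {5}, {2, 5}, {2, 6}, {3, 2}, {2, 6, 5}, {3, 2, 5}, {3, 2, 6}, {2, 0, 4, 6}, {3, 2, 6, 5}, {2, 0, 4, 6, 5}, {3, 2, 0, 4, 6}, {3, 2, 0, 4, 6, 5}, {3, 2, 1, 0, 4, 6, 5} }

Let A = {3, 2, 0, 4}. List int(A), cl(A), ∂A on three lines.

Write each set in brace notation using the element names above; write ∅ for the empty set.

int(A) = {3, 2}
cl(A)  = {3, 2, 1, 0, 4, 6}
∂A     = {1, 0, 4, 6}

interior: largest open inside A is {3, 2} (from ∅, {2}, {3, 2})
cl via duality: int({1, 6, 5}) = {5}, so X∖{5} = {3, 2, 1, 0, 4, 6}
cl∖int = {1, 0, 4, 6}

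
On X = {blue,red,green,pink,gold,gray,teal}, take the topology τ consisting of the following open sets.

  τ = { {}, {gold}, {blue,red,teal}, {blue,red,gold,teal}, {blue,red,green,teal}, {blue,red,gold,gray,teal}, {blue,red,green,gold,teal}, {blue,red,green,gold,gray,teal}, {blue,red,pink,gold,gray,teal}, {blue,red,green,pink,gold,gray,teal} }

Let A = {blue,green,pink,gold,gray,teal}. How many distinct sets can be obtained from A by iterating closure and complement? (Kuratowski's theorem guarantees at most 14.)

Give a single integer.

8

cl via duality: int({red}) = {}, so X∖{} = {blue,red,green,pink,gold,gray,teal}
Write k for closure, c for complement:
  1. A     = {blue,green,pink,gold,gray,teal}
  2. kA    = {blue,red,green,pink,gold,gray,teal}
  3. cA    = {red}
  4. ckA   = {}
  5. kcA   = {blue,red,green,pink,gray,teal}
  6. ckcA  = {gold}
  7. kckcA = {pink,gold,gray}
  8. ckckcA = {blue,red,green,teal}
applying k or c yields no new set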